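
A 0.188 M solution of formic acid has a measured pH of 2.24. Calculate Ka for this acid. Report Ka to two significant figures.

Ka = 1.8 × 10^-4

[H+] = 10^(-2.24) = 5.75 × 10^-3 M
At equilibrium [HA] = 0.188 − 5.75 × 10^-3 = 1.82 × 10^-1 M
Ka = [H+][A-]/[HA] = (5.75 × 10^-3)² / 1.82 × 10^-1 = 1.8 × 10^-4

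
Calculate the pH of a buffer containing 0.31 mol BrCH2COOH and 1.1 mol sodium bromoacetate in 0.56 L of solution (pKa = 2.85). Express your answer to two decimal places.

pH = pKa + log([A⁻]/[HA]) = 2.85 + log(1.1/0.31)
pH = 2.85 + (+0.550) = 3.40

pH = 3.40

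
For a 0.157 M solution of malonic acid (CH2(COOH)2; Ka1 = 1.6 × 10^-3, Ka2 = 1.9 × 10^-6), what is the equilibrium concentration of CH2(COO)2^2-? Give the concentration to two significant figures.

1.9 × 10^-6 M

First ionization gives [H+] ≈ [CH2(COOH)COO-] = 1.51 × 10^-2 M.
Second step: Ka2 = [H+][CH2(COO)2^2-]/[CH2(COOH)COO-] ≈ [CH2(COO)2^2-] (since [H+] ≈ [CH2(COOH)COO-]).
So [CH2(COO)2^2-] ≈ Ka2.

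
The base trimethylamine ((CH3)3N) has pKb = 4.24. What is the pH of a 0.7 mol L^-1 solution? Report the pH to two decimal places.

pH = 11.80

(CH3)3N + H2O ⇌ (CH3)3NH+ + OH-
Kb = 10^(−4.24) = 5.75 × 10^-5
Kb = x²/(0.7 − x) = 5.75 × 10^-5
Since Kb ≪ C₀, x ≈ √(Kb·C₀) = 6.34 × 10^-3 M.
pOH = −log(6.34 × 10^-3) = 2.20; pH = 14.00 − 2.20 = 11.80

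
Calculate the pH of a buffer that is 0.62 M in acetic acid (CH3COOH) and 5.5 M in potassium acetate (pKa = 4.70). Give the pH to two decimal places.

Henderson–Hasselbalch: pH = pKa + log([CH3COO-]/[CH3COOH]) = 4.70 + log(5.5/0.62)
pH = 4.70 + (+0.948) = 5.65

pH = 5.65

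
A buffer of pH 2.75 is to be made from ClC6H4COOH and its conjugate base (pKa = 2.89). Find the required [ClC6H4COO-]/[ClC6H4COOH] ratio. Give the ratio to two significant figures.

ratio = 0.72

pH = pKa + log(r) ⇒ log(r) = 2.75 − 2.89 = -0.14
r = [ClC6H4COO-]/[ClC6H4COOH] = 10^(-0.14) = 0.724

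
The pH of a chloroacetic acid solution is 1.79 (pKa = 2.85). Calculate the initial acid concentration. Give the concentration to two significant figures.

C₀ = 2.0 × 10^-1 M

[H+] = 10^(-1.79) = 1.62 × 10^-2 M = x
Ka = 10^(−2.85) = 1.41 × 10^-3
Ka = x²/(C₀ − x) ⇒ C₀ = x + x²/Ka
C₀ = 1.62 × 10^-2 + (1.62 × 10^-2)²/(1.41 × 10^-3) = 2.02 × 10^-1 M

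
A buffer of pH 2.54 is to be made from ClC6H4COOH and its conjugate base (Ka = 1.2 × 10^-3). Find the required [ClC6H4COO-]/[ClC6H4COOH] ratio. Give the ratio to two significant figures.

pKa = -log(1.2 × 10^-3) = 2.921
pH = pKa + log(r) ⇒ log(r) = 2.54 − 2.921 = -0.381
r = [ClC6H4COO-]/[ClC6H4COOH] = 10^(-0.381) = 0.416

ratio = 0.42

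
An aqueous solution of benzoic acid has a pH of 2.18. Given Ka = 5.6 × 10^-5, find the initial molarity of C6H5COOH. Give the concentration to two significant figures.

C₀ = 7.9 × 10^-1 M

[H+] = 10^(-2.18) = 6.61 × 10^-3 M = x
Ka = x²/(C₀ − x) ⇒ C₀ = x + x²/Ka
C₀ = 6.61 × 10^-3 + (6.61 × 10^-3)²/(5.6 × 10^-5) = 7.87 × 10^-1 M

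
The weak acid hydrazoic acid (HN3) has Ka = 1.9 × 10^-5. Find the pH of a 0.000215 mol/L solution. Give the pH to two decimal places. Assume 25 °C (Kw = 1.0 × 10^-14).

HN3 ⇌ N3- + H+
Ka = x²/(0.000215 − x) = 1.9 × 10^-5
x is not negligible relative to C₀; solve x² + 1.9e-05·x − 4.08e-09 = 0.
x = (−Ka + √(Ka² + 4·Ka·C₀))/2 = 5.51 × 10^-5 M
pH = −log(5.51 × 10^-5) = 4.26

pH = 4.26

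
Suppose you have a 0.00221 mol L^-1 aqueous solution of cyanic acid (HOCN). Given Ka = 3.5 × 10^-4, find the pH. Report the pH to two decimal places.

pH = 3.14

HOCN ⇌ OCN- + H+
From the ICE table, Ka = x²/(0.00221 − x) = 3.5 × 10^-4.
Here C₀/Ka ≈ 6.31, so the small-x approximation fails. Use the quadratic:
x = [−0.00035 + √(0.00035² + 3.09e-06)]/2 = 7.22 × 10^-4 M
pH = −log[H+] = −log(7.22 × 10^-4) = 3.14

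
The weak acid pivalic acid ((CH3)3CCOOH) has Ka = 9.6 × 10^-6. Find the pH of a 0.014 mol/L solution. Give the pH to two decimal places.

pH = 3.44

(CH3)3CCOOH ⇌ (CH3)3CCOO- + H+
Ka = [H+]²/(0.014 − [H+]) = 9.6 × 10^-6
Assume [H+] ≪ 0.014: [H+] ≈ √(9.6 × 10^-6 × 0.014) = 3.67 × 10^-4 M
([H+]/C₀ = 2.6% < 5%, so the approximation holds.)
pH = −log[H+] = −log(3.67 × 10^-4) = 3.44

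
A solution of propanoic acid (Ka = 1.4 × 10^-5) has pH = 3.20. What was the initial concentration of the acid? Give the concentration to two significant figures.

[H+] = 10^(-3.20) = 6.31 × 10^-4 M = x
Ka = x²/(C₀ − x) ⇒ C₀ = x + x²/Ka
C₀ = 6.31 × 10^-4 + (6.31 × 10^-4)²/(1.4 × 10^-5) = 2.91 × 10^-2 M

C₀ = 2.9 × 10^-2 M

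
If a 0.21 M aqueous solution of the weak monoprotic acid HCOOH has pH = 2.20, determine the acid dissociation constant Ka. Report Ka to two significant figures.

[H+] = 10^(-2.20) = 6.31 × 10^-3 M
At equilibrium [HA] = 0.21 − 6.31 × 10^-3 = 2.04 × 10^-1 M
Ka = [H+][A-]/[HA] = (6.31 × 10^-3)² / 2.04 × 10^-1 = 2.0 × 10^-4

Ka = 2.0 × 10^-4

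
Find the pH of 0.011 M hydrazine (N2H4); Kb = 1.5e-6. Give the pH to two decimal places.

N2H4 + H2O ⇌ N2H5+ + OH-
Let x = [OH-] at equilibrium. Kb = x²/(0.011 − x).
Since Kb ≪ C₀, x ≈ √(Kb·C₀) = 1.28 × 10^-4 M.
pOH = 3.89, so pH = 14.00 − pOH = 10.11

pH = 10.11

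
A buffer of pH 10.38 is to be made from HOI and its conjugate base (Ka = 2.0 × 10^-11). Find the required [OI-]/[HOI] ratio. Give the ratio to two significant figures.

pKa = -log(2.0 × 10^-11) = 10.699
pH = pKa + log(r) ⇒ log(r) = 10.38 − 10.699 = -0.319
r = [OI-]/[HOI] = 10^(-0.319) = 0.48

ratio = 0.48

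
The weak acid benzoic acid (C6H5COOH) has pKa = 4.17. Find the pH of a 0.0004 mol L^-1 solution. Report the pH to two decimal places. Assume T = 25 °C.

pH = 3.87

C6H5COOH ⇌ C6H5COO- + H+
Ka = 10^(−4.17) = 6.76 × 10^-5
Ka = x²/(0.0004 − x) = 6.76 × 10^-5
x is not negligible relative to C₀; solve x² + 6.76e-05·x − 2.7e-08 = 0.
x = (−Ka + √(Ka² + 4·Ka·C₀))/2 = 1.34 × 10^-4 M
pH = −log[H+] = −log(1.34 × 10^-4) = 3.87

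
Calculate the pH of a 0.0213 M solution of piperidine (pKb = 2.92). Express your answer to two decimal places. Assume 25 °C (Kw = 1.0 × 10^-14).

C5H10NH + H2O ⇌ C5H10NH2+ + OH-
Kb = 10^(−2.92) = 1.20 × 10^-3
Kb = [OH-]²/(0.0213 − [OH-]) = 1.20 × 10^-3
Here C₀/Kb ≈ 17.8, so the small-[OH-] approximation fails. Use the quadratic:
[OH-] = (−Kb + √(Kb² + 4·Kb·C₀))/2 = 4.49 × 10^-3 M
pOH = 2.35, so pH = 14.00 − pOH = 11.65

pH = 11.65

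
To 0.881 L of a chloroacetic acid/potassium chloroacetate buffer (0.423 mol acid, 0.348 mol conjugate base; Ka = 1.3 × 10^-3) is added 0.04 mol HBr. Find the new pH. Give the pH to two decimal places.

Added H+ converts ClCH2COO- to ClCH2COOH: ClCH2COOH → 0.463 mol, ClCH2COO- → 0.308 mol.
pKa = −log(1.3 × 10^-3) = 2.886
pH = pKa + log(n_ClCH2COO-/n_ClCH2COOH) = 2.886 + log(0.308/0.463) = 2.886 + (-0.177)

pH = 2.71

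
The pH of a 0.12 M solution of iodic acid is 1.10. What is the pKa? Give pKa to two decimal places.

[H+] = 10^(-1.10) = 7.94 × 10^-2 M
At equilibrium [HA] = 0.12 − 7.94 × 10^-2 = 4.06 × 10^-2 M
Ka = [H+][A-]/[HA] = (7.94 × 10^-2)² / 4.06 × 10^-2 = 1.55 × 10^-1
pKa = -log(1.55 × 10^-1) = 0.81

pKa = 0.81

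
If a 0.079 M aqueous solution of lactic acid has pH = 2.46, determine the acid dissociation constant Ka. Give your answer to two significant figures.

Ka = 1.6 × 10^-4

[H+] = 10^(-2.46) = 3.47 × 10^-3 M
At equilibrium [HA] = 0.079 − 3.47 × 10^-3 = 7.55 × 10^-2 M
Ka = [H+][A-]/[HA] = (3.47 × 10^-3)² / 7.55 × 10^-2 = 1.6 × 10^-4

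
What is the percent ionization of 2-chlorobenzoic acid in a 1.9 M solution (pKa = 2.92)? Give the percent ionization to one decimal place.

ClC6H4COOH ⇌ ClC6H4COO- + H+; let x = [H+] at equilibrium.
Ka = 10^(−2.92) = 1.20 × 10^-3
x ≈ √(Ka·C₀) = √(1.20 × 10^-3 × 1.9) = 4.77 × 10^-2 M
% ionization = x/C₀ × 100% = 4.77 × 10^-2/1.9 × 100% = 2.5%

2.5%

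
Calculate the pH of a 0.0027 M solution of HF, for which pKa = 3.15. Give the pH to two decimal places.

pH = 2.97

HF ⇌ F- + H+
Ka = 10^(−3.15) = 7.08 × 10^-4
From the ICE table, Ka = [H+]²/(0.0027 − [H+]) = 7.08 × 10^-4.
The 5% rule fails; solving [H+]² + Ka·[H+] − Ka·C₀ = 0 exactly:
[H+] = (−Ka + √(Ka² + 4·Ka·C₀))/2 = 1.07 × 10^-3 M
pH = −log[H+] = −log(1.07 × 10^-3) = 2.97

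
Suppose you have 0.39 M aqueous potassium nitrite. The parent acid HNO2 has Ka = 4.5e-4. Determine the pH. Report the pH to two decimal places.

NO2- is the conjugate base of the weak acid HNO2.
Kb = Kw/Ka = 1.0×10^-14 / 4.5 × 10^-4 = 2.22 × 10^-11
From the ICE table, Kb = [OH-]²/(0.39 − [OH-]) = 2.22 × 10^-11.
Neglecting [OH-] in the denominator: [OH-] = √(2.22 × 10^-11 × 0.39) = 2.94 × 10^-6 M
([OH-]/C₀ = 0.00075% < 5%, so the approximation holds.)
pOH = 5.53, so pH = 14.00 − pOH = 8.47

pH = 8.47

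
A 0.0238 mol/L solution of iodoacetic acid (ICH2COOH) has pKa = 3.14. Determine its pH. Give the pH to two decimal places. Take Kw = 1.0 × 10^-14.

pH = 2.42

ICH2COOH ⇌ ICH2COO- + H+
Ka = 10^(−3.14) = 7.24 × 10^-4
Ka = [H+]²/(0.0238 − [H+]) = 7.24 × 10^-4
[H+] is not negligible relative to C₀; solve [H+]² + 0.000724·[H+] − 1.72e-05 = 0.
[H+] = [−0.000724 + √(0.000724² + 6.89e-05)]/2 = 3.80 × 10^-3 M
pH = −log[H+] = −log(3.80 × 10^-3) = 2.42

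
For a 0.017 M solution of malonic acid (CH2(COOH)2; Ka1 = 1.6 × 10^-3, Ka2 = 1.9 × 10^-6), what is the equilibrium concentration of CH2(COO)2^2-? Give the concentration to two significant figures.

First ionization gives [H+] ≈ [CH2(COOH)COO-] = 4.48 × 10^-3 M.
Second step: Ka2 = [H+][CH2(COO)2^2-]/[CH2(COOH)COO-] ≈ [CH2(COO)2^2-] (since [H+] ≈ [CH2(COOH)COO-]).
So [CH2(COO)2^2-] ≈ Ka2.

1.9 × 10^-6 M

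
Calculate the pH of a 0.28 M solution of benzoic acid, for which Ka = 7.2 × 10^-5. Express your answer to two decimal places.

C6H5COOH ⇌ C6H5COO- + H+
From the ICE table, Ka = [H+]²/(0.28 − [H+]) = 7.2 × 10^-5.
Assume [H+] ≪ 0.28: [H+] ≈ √(7.2 × 10^-5 × 0.28) = 4.49 × 10^-3 M
pH = −log(4.49 × 10^-3) = 2.35

pH = 2.35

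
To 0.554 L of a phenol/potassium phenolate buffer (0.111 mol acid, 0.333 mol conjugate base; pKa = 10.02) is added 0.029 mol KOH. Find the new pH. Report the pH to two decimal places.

OH- converts C6H5OH to C6H5O-: C6H5OH → 0.082 mol, C6H5O- → 0.362 mol.
Henderson–Hasselbalch with mole ratio 0.362/0.082: pH = 10.02 + (+0.645)

pH = 10.66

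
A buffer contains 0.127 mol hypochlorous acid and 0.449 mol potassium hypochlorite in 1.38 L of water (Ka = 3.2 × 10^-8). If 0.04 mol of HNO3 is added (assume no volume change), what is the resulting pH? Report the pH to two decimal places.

pH = 7.88

Added H+ converts OCl- to HOCl: HOCl → 0.167 mol, OCl- → 0.409 mol.
pKa = −log(3.2 × 10^-8) = 7.495
pH = pKa + log([A⁻]/[HA]) = 7.495 + log(0.409/0.167) = 7.495 +0.389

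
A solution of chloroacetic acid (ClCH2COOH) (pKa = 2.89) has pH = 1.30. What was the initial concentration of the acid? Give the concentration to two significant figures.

[H+] = 10^(-1.30) = 5.01 × 10^-2 M = x
Ka = 10^(−2.89) = 1.29 × 10^-3
Ka = x²/(C₀ − x) ⇒ C₀ = x + x²/Ka
C₀ = 5.01 × 10^-2 + (5.01 × 10^-2)²/(1.29 × 10^-3) = 2.00 M

C₀ = 2.0 M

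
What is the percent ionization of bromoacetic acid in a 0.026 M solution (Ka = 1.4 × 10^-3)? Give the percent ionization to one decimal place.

BrCH2COOH ⇌ BrCH2COO- + H+; let x = [H+] at equilibrium.
Solve x² + 0.0014x − 3.64e-05 = 0 → x = 5.37 × 10^-3 M
% ionization = x/C₀ × 100% = 5.37 × 10^-3/0.026 × 100% = 20.7%

20.7%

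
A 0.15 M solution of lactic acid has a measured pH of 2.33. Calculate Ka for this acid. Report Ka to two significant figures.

[H+] = 10^(-2.33) = 4.68 × 10^-3 M
At equilibrium [HA] = 0.15 − 4.68 × 10^-3 = 1.45 × 10^-1 M
Ka = [H+][A-]/[HA] = (4.68 × 10^-3)² / 1.45 × 10^-1 = 1.5 × 10^-4

Ka = 1.5 × 10^-4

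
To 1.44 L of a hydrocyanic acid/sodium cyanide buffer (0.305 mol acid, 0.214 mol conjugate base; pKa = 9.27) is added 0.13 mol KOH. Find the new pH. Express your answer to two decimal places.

OH- converts HCN to CN-: HCN → 0.175 mol, CN- → 0.344 mol.
pH = pKa + log([A⁻]/[HA]) = 9.27 + log(0.344/0.175) = 9.27 +0.294

pH = 9.56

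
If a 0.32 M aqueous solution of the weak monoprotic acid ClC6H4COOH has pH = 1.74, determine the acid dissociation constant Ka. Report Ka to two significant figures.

Ka = 1.1 × 10^-3

[H+] = 10^(-1.74) = 1.82 × 10^-2 M
At equilibrium [HA] = 0.32 − 1.82 × 10^-2 = 3.02 × 10^-1 M
Ka = [H+][A-]/[HA] = (1.82 × 10^-2)² / 3.02 × 10^-1 = 1.1 × 10^-3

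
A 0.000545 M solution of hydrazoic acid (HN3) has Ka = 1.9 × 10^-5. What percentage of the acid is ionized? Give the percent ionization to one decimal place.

17.0%

HN3 ⇌ N3- + H+; let x = [H+] at equilibrium.
Ka = x²/(C₀ − x); solving the quadratic gives x = 9.27 × 10^-5 M.
% ionization = x/C₀ × 100% = 9.27 × 10^-5/0.000545 × 100% = 17.0%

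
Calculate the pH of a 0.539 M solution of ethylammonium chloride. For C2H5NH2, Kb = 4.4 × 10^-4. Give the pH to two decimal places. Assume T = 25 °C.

pH = 5.46

C2H5NH3+ is the conjugate acid of the weak base C2H5NH2.
Ka = Kw/Kb = 1.0×10^-14 / 4.4 × 10^-4 = 2.27 × 10^-11
Ka = x²/(0.539 − x) = 2.27 × 10^-11
Neglecting x in the denominator: x = √(2.27 × 10^-11 × 0.539) = 3.50 × 10^-6 M
pH = −log[H+] = −log(3.50 × 10^-6) = 5.46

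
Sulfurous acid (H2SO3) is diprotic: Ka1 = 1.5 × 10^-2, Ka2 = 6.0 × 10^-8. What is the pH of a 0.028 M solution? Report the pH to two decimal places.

Since Ka1 ≫ Ka2, the first ionization dominates [H+].
Ka1 = x²/(0.028 − x) = 1.5 × 10^-2
Solving the quadratic: x = (−Ka1 + √(Ka1² + 4·Ka1·C₀))/2 = 1.43 × 10^-2 M
pH = −log(1.43 × 10^-2) = 1.84

pH = 1.84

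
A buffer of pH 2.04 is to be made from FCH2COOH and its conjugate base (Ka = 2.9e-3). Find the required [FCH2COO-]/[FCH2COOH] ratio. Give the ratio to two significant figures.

ratio = 0.32

pKa = -log(2.9 × 10^-3) = 2.538
pH = pKa + log(r) ⇒ log(r) = 2.04 − 2.538 = -0.498
r = [FCH2COO-]/[FCH2COOH] = 10^(-0.498) = 0.318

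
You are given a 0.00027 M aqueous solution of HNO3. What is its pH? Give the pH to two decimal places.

HNO3 is a strong acid and dissociates completely, so [H+] = 0.00027 M.
pH = -log(0.00027) = 3.57

pH = 3.57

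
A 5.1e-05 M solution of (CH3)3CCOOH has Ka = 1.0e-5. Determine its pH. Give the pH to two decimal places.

(CH3)3CCOOH ⇌ (CH3)3CCOO- + H+
Ka = x²/(5.1e-05 − x) = 1.0 × 10^-5
x is not negligible relative to C₀; solve x² + 1e-05·x − 5.1e-10 = 0.
x = (−Ka + √(Ka² + 4·Ka·C₀))/2 = 1.81 × 10^-5 M
pH = −log(1.81 × 10^-5) = 4.74

pH = 4.74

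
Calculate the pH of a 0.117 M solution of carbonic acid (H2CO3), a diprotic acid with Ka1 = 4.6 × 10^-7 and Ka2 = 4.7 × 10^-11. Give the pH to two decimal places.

Ka1 ≫ Ka2, so treat the first dissociation as the only significant source of H+.
Ka1 = x²/(0.117 − x) = 4.6 × 10^-7
x ≈ √(4.6 × 10^-7 × 0.117) = 2.32 × 10^-4 M
pH = −log(2.32 × 10^-4) = 3.63

pH = 3.63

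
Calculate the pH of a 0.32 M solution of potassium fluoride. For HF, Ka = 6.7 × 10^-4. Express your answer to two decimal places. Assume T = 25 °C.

pH = 8.34

F- is the conjugate base of the weak acid HF.
Kb = Kw/Ka = 1.0×10^-14 / 6.7 × 10^-4 = 1.49 × 10^-11
From the ICE table, Kb = [OH-]²/(0.32 − [OH-]) = 1.49 × 10^-11.
Assume [OH-] ≪ 0.32: [OH-] ≈ √(1.49 × 10^-11 × 0.32) = 2.18 × 10^-6 M
Check: 0.00068% ionized — well under 5%, approximation valid.
pOH = 5.66, so pH = 14.00 − pOH = 8.34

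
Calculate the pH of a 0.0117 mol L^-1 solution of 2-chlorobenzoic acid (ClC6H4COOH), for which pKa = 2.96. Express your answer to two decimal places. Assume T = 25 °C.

ClC6H4COOH ⇌ ClC6H4COO- + H+
Ka = 10^(−2.96) = 1.10 × 10^-3
From the ICE table, Ka = x²/(0.0117 − x) = 1.10 × 10^-3.
x is not negligible relative to C₀; solve x² + 0.0011·x − 1.29e-05 = 0.
x = (−Ka + √(Ka² + 4·Ka·C₀))/2 = 3.08 × 10^-3 M
pH = −log(3.08 × 10^-3) = 2.51

pH = 2.51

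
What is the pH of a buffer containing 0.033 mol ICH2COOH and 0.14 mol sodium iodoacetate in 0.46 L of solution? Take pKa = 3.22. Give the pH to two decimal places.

Using pH = pKa + log([base]/[acid]) with [base]/[acid] = 0.14/0.033:
pH = 3.22 + (+0.628) = 3.85

pH = 3.85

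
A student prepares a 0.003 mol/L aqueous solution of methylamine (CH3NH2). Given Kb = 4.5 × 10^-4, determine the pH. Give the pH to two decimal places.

CH3NH2 + H2O ⇌ CH3NH3+ + OH-
Kb = [OH-]²/(0.003 − [OH-]) = 4.5 × 10^-4
The 5% rule fails; solving [OH-]² + Kb·[OH-] − Kb·C₀ = 0 exactly:
[OH-] = (−Kb + √(Kb² + 4·Kb·C₀))/2 = 9.58 × 10^-4 M
pOH = 3.02, so pH = 14.00 − pOH = 10.98

pH = 10.98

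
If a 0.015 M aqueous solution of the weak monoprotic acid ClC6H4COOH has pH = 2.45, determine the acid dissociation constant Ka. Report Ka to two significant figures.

Ka = 1.1 × 10^-3

[H+] = 10^(-2.45) = 3.55 × 10^-3 M
At equilibrium [HA] = 0.015 − 3.55 × 10^-3 = 1.14 × 10^-2 M
Ka = [H+][A-]/[HA] = (3.55 × 10^-3)² / 1.14 × 10^-2 = 1.1 × 10^-3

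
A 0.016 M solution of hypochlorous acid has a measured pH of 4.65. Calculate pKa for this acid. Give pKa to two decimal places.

pKa = 7.50

[H+] = 10^(-4.65) = 2.24 × 10^-5 M
At equilibrium [HA] = 0.016 − 2.24 × 10^-5 = 1.60 × 10^-2 M
Ka = [H+][A-]/[HA] = (2.24 × 10^-5)² / 1.60 × 10^-2 = 3.14 × 10^-8
pKa = -log(3.14 × 10^-8) = 7.50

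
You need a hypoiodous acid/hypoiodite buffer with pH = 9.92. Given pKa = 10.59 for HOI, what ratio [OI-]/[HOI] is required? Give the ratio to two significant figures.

pH = pKa + log(r) ⇒ log(r) = 9.92 − 10.59 = -0.67
r = [OI-]/[HOI] = 10^(-0.67) = 0.214

ratio = 0.21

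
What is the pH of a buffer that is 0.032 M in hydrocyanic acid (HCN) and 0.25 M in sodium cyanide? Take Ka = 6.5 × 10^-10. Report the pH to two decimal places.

pKa = −log(6.5 × 10^-10) = 9.187
pH = pKa + log([A⁻]/[HA]) = 9.187 + log(0.25/0.032)
pH = 9.187 + (+0.893) = 10.08

pH = 10.08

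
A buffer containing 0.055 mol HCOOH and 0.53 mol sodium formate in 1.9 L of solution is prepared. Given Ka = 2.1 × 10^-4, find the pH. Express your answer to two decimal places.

pH = 4.66

pKa = −log(2.1 × 10^-4) = 3.678
pH = pKa + log([A⁻]/[HA]) = 3.678 + log(0.53/0.055)
pH = 3.678 + (+0.984) = 4.66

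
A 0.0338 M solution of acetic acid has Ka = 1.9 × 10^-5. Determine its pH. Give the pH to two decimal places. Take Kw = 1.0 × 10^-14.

CH3COOH ⇌ CH3COO- + H+
Ka = [H+]²/(0.0338 − [H+]) = 1.9 × 10^-5
Neglecting [H+] in the denominator: [H+] = √(1.9 × 10^-5 × 0.0338) = 8.01 × 10^-4 M
([H+]/C₀ = 2.4% < 5%, so the approximation holds.)
pH = −log[H+] = −log(8.01 × 10^-4) = 3.10

pH = 3.10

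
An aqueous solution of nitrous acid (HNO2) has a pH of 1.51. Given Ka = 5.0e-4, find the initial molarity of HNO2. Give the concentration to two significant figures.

C₀ = 1.9 M

[H+] = 10^(-1.51) = 3.09 × 10^-2 M = x
Ka = x²/(C₀ − x) ⇒ C₀ = x + x²/Ka
C₀ = 3.09 × 10^-2 + (3.09 × 10^-2)²/(5.0 × 10^-4) = 1.94 M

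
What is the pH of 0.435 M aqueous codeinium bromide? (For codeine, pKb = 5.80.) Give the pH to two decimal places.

pH = 4.28

C18H22NO3+ is the conjugate acid of the weak base C18H21NO3.
Kb = 10^(−5.80) = 1.58 × 10^-6
Ka = Kw/Kb = 1.0×10^-14 / 1.58 × 10^-6 = 6.33 × 10^-9
From the ICE table, Ka = [H+]²/(0.435 − [H+]) = 6.33 × 10^-9.
Since Ka ≪ C₀, [H+] ≈ √(Ka·C₀) = 5.25 × 10^-5 M.
pH = −log(5.25 × 10^-5) = 4.28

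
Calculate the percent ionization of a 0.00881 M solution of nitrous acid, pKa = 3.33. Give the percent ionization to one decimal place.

HNO2 ⇌ NO2- + H+; let x = [H+] at equilibrium.
Ka = 10^(−3.33) = 4.68 × 10^-4
Solve x² + 0.000468x − 4.12e-06 = 0 → x = 1.81 × 10^-3 M
Fraction ionized = 1.81 × 10^-3 / 0.00881 = 0.2054 → 20.5%

20.5%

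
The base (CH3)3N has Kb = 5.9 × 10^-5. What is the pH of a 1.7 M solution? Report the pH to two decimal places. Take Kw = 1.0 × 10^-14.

pH = 12.00

(CH3)3N + H2O ⇌ (CH3)3NH+ + OH-
From the ICE table, Kb = x²/(1.7 − x) = 5.9 × 10^-5.
Neglecting x in the denominator: x = √(5.9 × 10^-5 × 1.7) = 1.00 × 10^-2 M
pOH = −log(1.00 × 10^-2) = 2.00; pH = 14.00 − 2.00 = 12.00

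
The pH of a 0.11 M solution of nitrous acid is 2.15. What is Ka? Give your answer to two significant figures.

Ka = 4.9 × 10^-4

[H+] = 10^(-2.15) = 7.08 × 10^-3 M
At equilibrium [HA] = 0.11 − 7.08 × 10^-3 = 1.03 × 10^-1 M
Ka = [H+][A-]/[HA] = (7.08 × 10^-3)² / 1.03 × 10^-1 = 4.9 × 10^-4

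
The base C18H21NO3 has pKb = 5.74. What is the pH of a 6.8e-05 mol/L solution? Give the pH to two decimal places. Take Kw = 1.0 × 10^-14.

C18H21NO3 + H2O ⇌ C18H22NO3+ + OH-
Kb = 10^(−5.74) = 1.82 × 10^-6
Let x = [OH-] at equilibrium. Kb = x²/(6.8e-05 − x).
The 5% rule fails; solving x² + Kb·x − Kb·C₀ = 0 exactly:
x = (−Kb + √(Kb² + 4·Kb·C₀))/2 = 1.03 × 10^-5 M
pOH = 4.99, so pH = 14.00 − pOH = 9.01

pH = 9.01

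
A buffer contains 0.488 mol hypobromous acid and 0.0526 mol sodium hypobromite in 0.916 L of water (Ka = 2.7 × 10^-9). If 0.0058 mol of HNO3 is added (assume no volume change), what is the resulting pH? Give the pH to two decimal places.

Added H+ converts OBr- to HOBr: HOBr → 0.494 mol, OBr- → 0.0468 mol.
pKa = −log(2.7 × 10^-9) = 8.569
pH = pKa + log([A⁻]/[HA]) = 8.569 + log(0.0468/0.494) = 8.569 -1.023

pH = 7.55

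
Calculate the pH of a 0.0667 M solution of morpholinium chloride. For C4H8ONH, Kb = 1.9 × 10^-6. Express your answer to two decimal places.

pH = 4.73

C4H8ONH2+ is the conjugate acid of the weak base C4H8ONH.
Ka = Kw/Kb = 1.0×10^-14 / 1.9 × 10^-6 = 5.26 × 10^-9
From the ICE table, Ka = x²/(0.0667 − x) = 5.26 × 10^-9.
Assume x ≪ 0.0667: x ≈ √(5.26 × 10^-9 × 0.0667) = 1.87 × 10^-5 M
Check: 0.028% ionized — well under 5%, approximation valid.
pH = −log(1.87 × 10^-5) = 4.73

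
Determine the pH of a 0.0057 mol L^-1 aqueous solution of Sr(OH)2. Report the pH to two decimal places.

Sr(OH)2 is a strong base (each formula unit releases 2 OH-); [OH-] = 0.0114 M.
pOH = -log(0.0114) = 1.94
pH = 14.00 - 1.94 = 12.06

pH = 12.06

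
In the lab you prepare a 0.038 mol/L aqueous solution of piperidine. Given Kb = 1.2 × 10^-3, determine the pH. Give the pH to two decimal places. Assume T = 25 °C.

C5H10NH + H2O ⇌ C5H10NH2+ + OH-
Kb = [OH-]²/(0.038 − [OH-]) = 1.2 × 10^-3
The 5% rule fails; solving [OH-]² + Kb·[OH-] − Kb·C₀ = 0 exactly:
[OH-] = [−0.0012 + √(0.0012² + 0.000182)]/2 = 6.18 × 10^-3 M
pOH = −log(6.18 × 10^-3) = 2.21; pH = 14.00 − 2.21 = 11.79

pH = 11.79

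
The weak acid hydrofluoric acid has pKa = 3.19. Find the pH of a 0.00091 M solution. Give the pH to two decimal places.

pH = 3.29

HF ⇌ F- + H+
Ka = 10^(−3.19) = 6.46 × 10^-4
Ka = x²/(0.00091 − x) = 6.46 × 10^-4
The 5% rule fails; solving x² + Ka·x − Ka·C₀ = 0 exactly:
x = [−0.000646 + √(0.000646² + 2.35e-06)]/2 = 5.09 × 10^-4 M
pH = −log(5.09 × 10^-4) = 3.29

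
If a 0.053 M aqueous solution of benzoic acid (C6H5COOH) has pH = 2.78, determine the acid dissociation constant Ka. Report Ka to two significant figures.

[H+] = 10^(-2.78) = 1.66 × 10^-3 M
At equilibrium [HA] = 0.053 − 1.66 × 10^-3 = 5.13 × 10^-2 M
Ka = [H+][A-]/[HA] = (1.66 × 10^-3)² / 5.13 × 10^-2 = 5.4 × 10^-5

Ka = 5.4 × 10^-5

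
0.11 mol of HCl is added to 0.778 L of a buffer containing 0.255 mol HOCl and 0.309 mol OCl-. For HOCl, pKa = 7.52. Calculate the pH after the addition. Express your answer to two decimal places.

After neutralization: n(HOCl) = 0.365 mol, n(OCl-) = 0.199 mol.
Henderson–Hasselbalch with mole ratio 0.199/0.365: pH = 7.52 + (-0.263)

pH = 7.26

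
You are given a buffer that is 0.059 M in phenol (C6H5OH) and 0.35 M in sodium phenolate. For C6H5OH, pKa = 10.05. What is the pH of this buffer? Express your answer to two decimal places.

Henderson–Hasselbalch: pH = pKa + log([C6H5O-]/[C6H5OH]) = 10.05 + log(0.35/0.059)
pH = 10.05 + (+0.773) = 10.82

pH = 10.82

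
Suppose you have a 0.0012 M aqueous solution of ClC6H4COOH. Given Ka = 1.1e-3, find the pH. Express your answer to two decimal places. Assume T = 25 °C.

ClC6H4COOH ⇌ ClC6H4COO- + H+
Ka = [H+]²/(0.0012 − [H+]) = 1.1 × 10^-3
The 5% rule fails; solving [H+]² + Ka·[H+] − Ka·C₀ = 0 exactly:
[H+] = (−Ka + √(Ka² + 4·Ka·C₀))/2 = 7.24 × 10^-4 M
pH = −log[H+] = −log(7.24 × 10^-4) = 3.14

pH = 3.14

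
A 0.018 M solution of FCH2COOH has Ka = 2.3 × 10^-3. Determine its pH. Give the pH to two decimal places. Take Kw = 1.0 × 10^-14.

pH = 2.27

FCH2COOH ⇌ FCH2COO- + H+
From the ICE table, Ka = [H+]²/(0.018 − [H+]) = 2.3 × 10^-3.
The 5% rule fails; solving [H+]² + Ka·[H+] − Ka·C₀ = 0 exactly:
[H+] = (−Ka + √(Ka² + 4·Ka·C₀))/2 = 5.39 × 10^-3 M
pH = −log(5.39 × 10^-3) = 2.27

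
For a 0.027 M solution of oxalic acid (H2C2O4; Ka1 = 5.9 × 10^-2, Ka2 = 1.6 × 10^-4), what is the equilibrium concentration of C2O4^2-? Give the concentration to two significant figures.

First ionization gives [H+] ≈ [HC2O4-] = 2.01 × 10^-2 M.
Second step: Ka2 = [H+][C2O4^2-]/[HC2O4-] ≈ [C2O4^2-] (since [H+] ≈ [HC2O4-]).
So [C2O4^2-] ≈ Ka2.

1.6 × 10^-4 M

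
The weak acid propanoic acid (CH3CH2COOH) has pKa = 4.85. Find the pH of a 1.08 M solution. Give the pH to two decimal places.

pH = 2.41

CH3CH2COOH ⇌ CH3CH2COO- + H+
Ka = 10^(−4.85) = 1.41 × 10^-5
Ka = [H+]²/(1.08 − [H+]) = 1.41 × 10^-5
Since Ka ≪ C₀, [H+] ≈ √(Ka·C₀) = 3.90 × 10^-3 M.
pH = −log(3.90 × 10^-3) = 2.41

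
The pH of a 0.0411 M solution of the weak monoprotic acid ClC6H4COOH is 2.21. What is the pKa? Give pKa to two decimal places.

pKa = 2.96

[H+] = 10^(-2.21) = 6.17 × 10^-3 M
At equilibrium [HA] = 0.0411 − 6.17 × 10^-3 = 3.49 × 10^-2 M
Ka = [H+][A-]/[HA] = (6.17 × 10^-3)² / 3.49 × 10^-2 = 1.09 × 10^-3
pKa = -log(1.09 × 10^-3) = 2.96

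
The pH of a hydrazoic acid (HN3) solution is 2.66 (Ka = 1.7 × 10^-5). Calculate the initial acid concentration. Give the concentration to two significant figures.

C₀ = 2.8 × 10^-1 M

[H+] = 10^(-2.66) = 2.19 × 10^-3 M = x
Ka = x²/(C₀ − x) ⇒ C₀ = x + x²/Ka
C₀ = 2.19 × 10^-3 + (2.19 × 10^-3)²/(1.7 × 10^-5) = 2.84 × 10^-1 M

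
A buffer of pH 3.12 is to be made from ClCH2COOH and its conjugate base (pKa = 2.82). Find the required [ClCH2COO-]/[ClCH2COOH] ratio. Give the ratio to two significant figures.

ratio = 2.0

pH = pKa + log(r) ⇒ log(r) = 3.12 − 2.82 = +0.30
r = [ClCH2COO-]/[ClCH2COOH] = 10^(+0.30) = 2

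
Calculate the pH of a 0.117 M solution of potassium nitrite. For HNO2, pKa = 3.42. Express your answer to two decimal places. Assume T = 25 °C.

NO2- is the conjugate base of the weak acid HNO2.
Ka = 10^(−3.42) = 3.80 × 10^-4
Kb = Kw/Ka = 1.0×10^-14 / 3.80 × 10^-4 = 2.63 × 10^-11
From the ICE table, Kb = [OH-]²/(0.117 − [OH-]) = 2.63 × 10^-11.
Neglecting [OH-] in the denominator: [OH-] = √(2.63 × 10^-11 × 0.117) = 1.75 × 10^-6 M
([OH-]/C₀ = 0.0015% < 5%, so the approximation holds.)
pOH = 5.76, so pH = 14.00 − pOH = 8.24

pH = 8.24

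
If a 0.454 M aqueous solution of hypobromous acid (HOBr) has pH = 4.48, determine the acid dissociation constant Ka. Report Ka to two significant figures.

[H+] = 10^(-4.48) = 3.31 × 10^-5 M
At equilibrium [HA] = 0.454 − 3.31 × 10^-5 = 4.54 × 10^-1 M
Ka = [H+][A-]/[HA] = (3.31 × 10^-5)² / 4.54 × 10^-1 = 2.4 × 10^-9

Ka = 2.4 × 10^-9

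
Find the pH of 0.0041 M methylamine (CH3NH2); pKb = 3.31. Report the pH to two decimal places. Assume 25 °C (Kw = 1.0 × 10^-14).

pH = 11.08

CH3NH2 + H2O ⇌ CH3NH3+ + OH-
Kb = 10^(−3.31) = 4.90 × 10^-4
Kb = [OH-]²/(0.0041 − [OH-]) = 4.90 × 10^-4
The 5% rule fails; solving [OH-]² + Kb·[OH-] − Kb·C₀ = 0 exactly:
[OH-] = (−Kb + √(Kb² + 4·Kb·C₀))/2 = 1.19 × 10^-3 M
pOH = 2.92, so pH = 14.00 − pOH = 11.08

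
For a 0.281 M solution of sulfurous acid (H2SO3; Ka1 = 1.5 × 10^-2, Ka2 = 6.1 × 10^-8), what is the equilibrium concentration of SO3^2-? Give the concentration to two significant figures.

6.1 × 10^-8 M

First ionization gives [H+] ≈ [HSO3-] = 5.79 × 10^-2 M.
Second step: Ka2 = [H+][SO3^2-]/[HSO3-] ≈ [SO3^2-] (since [H+] ≈ [HSO3-]).
So [SO3^2-] ≈ Ka2.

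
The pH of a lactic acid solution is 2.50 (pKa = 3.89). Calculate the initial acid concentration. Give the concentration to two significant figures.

C₀ = 8.1 × 10^-2 M

[H+] = 10^(-2.50) = 3.16 × 10^-3 M = x
Ka = 10^(−3.89) = 1.29 × 10^-4
Ka = x²/(C₀ − x) ⇒ C₀ = x + x²/Ka
C₀ = 3.16 × 10^-3 + (3.16 × 10^-3)²/(1.29 × 10^-4) = 8.06 × 10^-2 M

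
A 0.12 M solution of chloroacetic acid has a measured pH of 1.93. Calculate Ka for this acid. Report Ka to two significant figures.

[H+] = 10^(-1.93) = 1.17 × 10^-2 M
At equilibrium [HA] = 0.12 − 1.17 × 10^-2 = 1.08 × 10^-1 M
Ka = [H+][A-]/[HA] = (1.17 × 10^-2)² / 1.08 × 10^-1 = 1.3 × 10^-3

Ka = 1.3 × 10^-3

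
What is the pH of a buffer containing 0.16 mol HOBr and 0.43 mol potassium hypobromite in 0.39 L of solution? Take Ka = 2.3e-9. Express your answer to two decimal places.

pH = 9.07

pKa = −log(2.3 × 10^-9) = 8.638
Using pH = pKa + log([base]/[acid]) with [base]/[acid] = 0.43/0.16:
pH = 8.638 + (+0.429) = 9.07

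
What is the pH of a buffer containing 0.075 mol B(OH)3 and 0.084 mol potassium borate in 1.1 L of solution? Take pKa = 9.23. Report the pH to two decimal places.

Henderson–Hasselbalch: pH = pKa + log([B(OH)4-]/[B(OH)3]) = 9.23 + log(0.084/0.075)
pH = 9.23 + (+0.049) = 9.28

pH = 9.28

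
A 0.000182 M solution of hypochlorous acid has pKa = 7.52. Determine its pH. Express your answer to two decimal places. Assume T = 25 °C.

pH = 5.63

HOCl ⇌ OCl- + H+
Ka = 10^(−7.52) = 3.02 × 10^-8
From the ICE table, Ka = [H+]²/(0.000182 − [H+]) = 3.02 × 10^-8.
Neglecting [H+] in the denominator: [H+] = √(3.02 × 10^-8 × 0.000182) = 2.34 × 10^-6 M
pH = −log[H+] = −log(2.34 × 10^-6) = 5.63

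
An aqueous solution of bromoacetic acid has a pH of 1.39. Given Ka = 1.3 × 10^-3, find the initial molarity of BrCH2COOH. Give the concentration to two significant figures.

[H+] = 10^(-1.39) = 4.07 × 10^-2 M = x
Ka = x²/(C₀ − x) ⇒ C₀ = x + x²/Ka
C₀ = 4.07 × 10^-2 + (4.07 × 10^-2)²/(1.3 × 10^-3) = 1.31 M

C₀ = 1.3 M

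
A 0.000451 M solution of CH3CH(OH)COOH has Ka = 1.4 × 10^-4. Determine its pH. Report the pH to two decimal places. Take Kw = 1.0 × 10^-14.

CH3CH(OH)COOH ⇌ CH3CH(OH)COO- + H+
From the ICE table, Ka = [H+]²/(0.000451 − [H+]) = 1.4 × 10^-4.
[H+] is not negligible relative to C₀; solve [H+]² + 0.00014·[H+] − 6.31e-08 = 0.
[H+] = [−0.00014 + √(0.00014² + 2.53e-07)]/2 = 1.91 × 10^-4 M
pH = −log(1.91 × 10^-4) = 3.72

pH = 3.72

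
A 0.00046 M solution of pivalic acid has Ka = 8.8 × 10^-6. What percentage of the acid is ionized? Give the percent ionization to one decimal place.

12.9%

(CH3)3CCOOH ⇌ (CH3)3CCOO- + H+; let x = [H+] at equilibrium.
Solve x² + 8.8e-06x − 4.05e-09 = 0 → x = 5.94 × 10^-5 M
Fraction ionized = 5.94 × 10^-5 / 0.00046 = 0.1291 → 12.9%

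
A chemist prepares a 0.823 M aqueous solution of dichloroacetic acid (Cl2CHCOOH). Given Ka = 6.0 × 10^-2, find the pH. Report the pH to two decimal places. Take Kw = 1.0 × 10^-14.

pH = 0.71

Cl2CHCOOH ⇌ Cl2CHCOO- + H+
From the ICE table, Ka = [H+]²/(0.823 − [H+]) = 6.0 × 10^-2.
[H+] is not negligible relative to C₀; solve [H+]² + 0.06·[H+] − 0.0494 = 0.
[H+] = (−Ka + √(Ka² + 4·Ka·C₀))/2 = 1.94 × 10^-1 M
pH = −log[H+] = −log(1.94 × 10^-1) = 0.71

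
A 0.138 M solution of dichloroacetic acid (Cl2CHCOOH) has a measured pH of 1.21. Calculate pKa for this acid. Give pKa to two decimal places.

[H+] = 10^(-1.21) = 6.17 × 10^-2 M
At equilibrium [HA] = 0.138 − 6.17 × 10^-2 = 7.63 × 10^-2 M
Ka = [H+][A-]/[HA] = (6.17 × 10^-2)² / 7.63 × 10^-2 = 4.99 × 10^-2
pKa = -log(4.99 × 10^-2) = 1.30

pKa = 1.30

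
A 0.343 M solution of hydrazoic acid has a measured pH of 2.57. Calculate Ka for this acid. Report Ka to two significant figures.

[H+] = 10^(-2.57) = 2.69 × 10^-3 M
At equilibrium [HA] = 0.343 − 2.69 × 10^-3 = 3.40 × 10^-1 M
Ka = [H+][A-]/[HA] = (2.69 × 10^-3)² / 3.40 × 10^-1 = 2.1 × 10^-5

Ka = 2.1 × 10^-5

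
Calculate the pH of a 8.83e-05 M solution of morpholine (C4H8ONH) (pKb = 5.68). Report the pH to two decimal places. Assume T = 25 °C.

C4H8ONH + H2O ⇌ C4H8ONH2+ + OH-
Kb = 10^(−5.68) = 2.09 × 10^-6
Kb = [OH-]²/(8.83e-05 − [OH-]) = 2.09 × 10^-6
The 5% rule fails; solving [OH-]² + Kb·[OH-] − Kb·C₀ = 0 exactly:
[OH-] = [−2.09e-06 + √(2.09e-06² + 7.38e-10)]/2 = 1.26 × 10^-5 M
pOH = 4.90, so pH = 14.00 − pOH = 9.10

pH = 9.10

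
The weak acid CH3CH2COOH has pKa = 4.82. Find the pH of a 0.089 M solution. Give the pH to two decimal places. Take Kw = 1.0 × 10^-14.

CH3CH2COOH ⇌ CH3CH2COO- + H+
Ka = 10^(−4.82) = 1.51 × 10^-5
Let x = [H+] at equilibrium. Ka = x²/(0.089 − x).
Neglecting x in the denominator: x = √(1.51 × 10^-5 × 0.089) = 1.16 × 10^-3 M
pH = −log(1.16 × 10^-3) = 2.94

pH = 2.94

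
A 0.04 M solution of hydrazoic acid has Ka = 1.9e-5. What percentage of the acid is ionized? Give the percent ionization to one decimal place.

HN3 ⇌ N3- + H+; let x = [H+] at equilibrium.
x ≈ √(Ka·C₀) = √(1.9 × 10^-5 × 0.04) = 8.72 × 10^-4 M
Fraction ionized = 8.72 × 10^-4 / 0.04 = 0.0218 → 2.2%

2.2%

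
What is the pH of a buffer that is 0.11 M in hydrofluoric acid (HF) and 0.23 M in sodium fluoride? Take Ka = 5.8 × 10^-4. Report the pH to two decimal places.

pKa = −log(5.8 × 10^-4) = 3.237
pH = pKa + log([A⁻]/[HA]) = 3.237 + log(0.23/0.11)
pH = 3.237 + (+0.320) = 3.56

pH = 3.56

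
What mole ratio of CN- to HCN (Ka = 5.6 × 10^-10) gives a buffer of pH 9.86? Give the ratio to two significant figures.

pKa = -log(5.6 × 10^-10) = 9.252
pH = pKa + log(r) ⇒ log(r) = 9.86 − 9.252 = +0.608
r = [CN-]/[HCN] = 10^(+0.608) = 4.06

ratio = 4.1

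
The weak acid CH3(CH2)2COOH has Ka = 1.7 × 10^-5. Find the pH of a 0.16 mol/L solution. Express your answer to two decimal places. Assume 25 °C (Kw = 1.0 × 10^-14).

CH3(CH2)2COOH ⇌ CH3(CH2)2COO- + H+
From the ICE table, Ka = [H+]²/(0.16 − [H+]) = 1.7 × 10^-5.
Assume [H+] ≪ 0.16: [H+] ≈ √(1.7 × 10^-5 × 0.16) = 1.65 × 10^-3 M
([H+]/C₀ = 1% < 5%, so the approximation holds.)
pH = −log[H+] = −log(1.65 × 10^-3) = 2.78

pH = 2.78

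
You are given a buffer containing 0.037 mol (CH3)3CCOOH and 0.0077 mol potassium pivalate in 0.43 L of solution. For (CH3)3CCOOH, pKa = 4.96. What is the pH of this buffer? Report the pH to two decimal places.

pH = pKa + log([A⁻]/[HA]) = 4.96 + log(0.0077/0.037)
pH = 4.96 + (-0.682) = 4.28

pH = 4.28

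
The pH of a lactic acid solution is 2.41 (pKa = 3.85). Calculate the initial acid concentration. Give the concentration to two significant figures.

C₀ = 1.1 × 10^-1 M

[H+] = 10^(-2.41) = 3.89 × 10^-3 M = x
Ka = 10^(−3.85) = 1.41 × 10^-4
Ka = x²/(C₀ − x) ⇒ C₀ = x + x²/Ka
C₀ = 3.89 × 10^-3 + (3.89 × 10^-3)²/(1.41 × 10^-4) = 1.11 × 10^-1 M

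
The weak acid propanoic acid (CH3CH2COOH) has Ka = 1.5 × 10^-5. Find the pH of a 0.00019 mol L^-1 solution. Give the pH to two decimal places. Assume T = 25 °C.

pH = 4.33

CH3CH2COOH ⇌ CH3CH2COO- + H+
Ka = x²/(0.00019 − x) = 1.5 × 10^-5
x is not negligible relative to C₀; solve x² + 1.5e-05·x − 2.85e-09 = 0.
x = [−1.5e-05 + √(1.5e-05² + 1.14e-08)]/2 = 4.64 × 10^-5 M
pH = −log(4.64 × 10^-5) = 4.33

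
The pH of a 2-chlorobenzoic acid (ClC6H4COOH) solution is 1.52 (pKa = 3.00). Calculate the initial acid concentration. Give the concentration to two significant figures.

[H+] = 10^(-1.52) = 3.02 × 10^-2 M = x
Ka = 10^(−3.00) = 1.00 × 10^-3
Ka = x²/(C₀ − x) ⇒ C₀ = x + x²/Ka
C₀ = 3.02 × 10^-2 + (3.02 × 10^-2)²/(1.00 × 10^-3) = 9.42 × 10^-1 M

C₀ = 9.4 × 10^-1 M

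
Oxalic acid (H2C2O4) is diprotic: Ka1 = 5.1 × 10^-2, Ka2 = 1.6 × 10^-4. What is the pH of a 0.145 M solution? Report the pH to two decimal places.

Since Ka1 ≫ Ka2, the first ionization dominates [H+].
Ka1 = x²/(0.145 − x) = 5.1 × 10^-2
Solving the quadratic: x = (−Ka1 + √(Ka1² + 4·Ka1·C₀))/2 = 6.42 × 10^-2 M
pH = −log(6.42 × 10^-2) = 1.19

pH = 1.19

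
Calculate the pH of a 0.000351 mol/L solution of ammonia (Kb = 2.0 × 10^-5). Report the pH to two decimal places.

NH3 + H2O ⇌ NH4+ + OH-
Kb = x²/(0.000351 − x) = 2.0 × 10^-5
x is not negligible relative to C₀; solve x² + 2e-05·x − 7.02e-09 = 0.
x = [−2e-05 + √(2e-05² + 2.81e-08)]/2 = 7.44 × 10^-5 M
pOH = −log(7.44 × 10^-5) = 4.13; pH = 14.00 − 4.13 = 9.87

pH = 9.87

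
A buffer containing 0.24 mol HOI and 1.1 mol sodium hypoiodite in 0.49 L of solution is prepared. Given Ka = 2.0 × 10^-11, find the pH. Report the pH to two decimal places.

pH = 11.36

pKa = −log(2.0 × 10^-11) = 10.699
Using pH = pKa + log([base]/[acid]) with [base]/[acid] = 1.1/0.24:
pH = 10.699 + (+0.661) = 11.36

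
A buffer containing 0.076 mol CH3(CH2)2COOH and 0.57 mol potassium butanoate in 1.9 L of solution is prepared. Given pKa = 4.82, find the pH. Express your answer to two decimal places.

pH = 5.70

Henderson–Hasselbalch: pH = pKa + log([CH3(CH2)2COO-]/[CH3(CH2)2COOH]) = 4.82 + log(0.57/0.076)
pH = 4.82 + (+0.875) = 5.70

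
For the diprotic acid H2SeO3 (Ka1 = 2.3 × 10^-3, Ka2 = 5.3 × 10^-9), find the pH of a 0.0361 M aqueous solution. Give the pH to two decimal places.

pH = 2.10

Ka1 ≫ Ka2, so treat the first dissociation as the only significant source of H+.
Ka1 = x²/(0.0361 − x) = 2.3 × 10^-3
Solving the quadratic: x = (−Ka1 + √(Ka1² + 4·Ka1·C₀))/2 = 8.03 × 10^-3 M
pH = −log(8.03 × 10^-3) = 2.10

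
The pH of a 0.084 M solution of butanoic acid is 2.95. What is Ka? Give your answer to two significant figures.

Ka = 1.5 × 10^-5

[H+] = 10^(-2.95) = 1.12 × 10^-3 M
At equilibrium [HA] = 0.084 − 1.12 × 10^-3 = 8.29 × 10^-2 M
Ka = [H+][A-]/[HA] = (1.12 × 10^-3)² / 8.29 × 10^-2 = 1.5 × 10^-5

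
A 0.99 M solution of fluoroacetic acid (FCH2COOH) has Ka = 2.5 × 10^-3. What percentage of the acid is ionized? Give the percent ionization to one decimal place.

4.9%

FCH2COOH ⇌ FCH2COO- + H+; let x = [H+] at equilibrium.
Solve x² + 0.0025x − 0.00248 = 0 → x = 4.85 × 10^-2 M
Fraction ionized = 4.85 × 10^-2 / 0.99 = 0.0490 → 4.9%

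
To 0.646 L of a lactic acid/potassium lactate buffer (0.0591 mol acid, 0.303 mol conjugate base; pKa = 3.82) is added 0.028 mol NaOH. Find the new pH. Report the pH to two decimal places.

OH- converts CH3CH(OH)COOH to CH3CH(OH)COO-: CH3CH(OH)COOH → 0.0311 mol, CH3CH(OH)COO- → 0.331 mol.
Henderson–Hasselbalch with mole ratio 0.331/0.0311: pH = 3.82 + (+1.027)

pH = 4.85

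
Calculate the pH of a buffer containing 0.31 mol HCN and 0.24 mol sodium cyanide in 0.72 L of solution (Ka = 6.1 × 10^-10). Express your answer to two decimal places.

pKa = −log(6.1 × 10^-10) = 9.215
Henderson–Hasselbalch: pH = pKa + log([CN-]/[HCN]) = 9.215 + log(0.24/0.31)
pH = 9.215 + (-0.111) = 9.10

pH = 9.10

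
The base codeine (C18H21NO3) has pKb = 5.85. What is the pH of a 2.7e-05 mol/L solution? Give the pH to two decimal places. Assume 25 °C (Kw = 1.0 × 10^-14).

C18H21NO3 + H2O ⇌ C18H22NO3+ + OH-
Kb = 10^(−5.85) = 1.41 × 10^-6
From the ICE table, Kb = [OH-]²/(2.7e-05 − [OH-]) = 1.41 × 10^-6.
The 5% rule fails; solving [OH-]² + Kb·[OH-] − Kb·C₀ = 0 exactly:
[OH-] = [−1.41e-06 + √(1.41e-06² + 1.52e-10)]/2 = 5.51 × 10^-6 M
pOH = 5.26, so pH = 14.00 − pOH = 8.74

pH = 8.74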